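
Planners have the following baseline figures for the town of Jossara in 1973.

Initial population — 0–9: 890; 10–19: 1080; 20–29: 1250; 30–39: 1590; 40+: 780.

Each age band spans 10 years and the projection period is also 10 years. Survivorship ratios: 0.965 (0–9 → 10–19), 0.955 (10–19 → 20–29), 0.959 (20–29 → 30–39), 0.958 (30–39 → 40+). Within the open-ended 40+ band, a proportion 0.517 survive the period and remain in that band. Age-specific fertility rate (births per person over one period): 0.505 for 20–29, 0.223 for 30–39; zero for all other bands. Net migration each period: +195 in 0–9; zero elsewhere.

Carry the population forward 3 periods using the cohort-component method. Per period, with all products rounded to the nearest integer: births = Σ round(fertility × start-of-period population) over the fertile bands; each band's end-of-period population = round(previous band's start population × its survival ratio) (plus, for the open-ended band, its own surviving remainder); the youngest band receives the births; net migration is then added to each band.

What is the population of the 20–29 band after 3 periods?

Call the bands 1 to 5, youngest first.
After projecting period 1:
Births: 1250 × 0.505 = 631 ; 1590 × 0.223 = 355 ⇒ total 986
Band 2: 890 × 0.965 = 859
Band 3: 1080 × 0.955 = 1031
Band 4: 1250 × 0.959 = 1199
Band 5: 1590 × 0.958 + 780 × 0.517 = 1523 + 403 = 1926
Net migration: Band 1 + 195 → 1181
→ [1181, 859, 1031, 1199, 1926]
After projecting period 2:
Births: 1031 × 0.505 = 521 ; 1199 × 0.223 = 267 ⇒ total 788
Band 2: 1181 × 0.965 = 1140
Band 3: 859 × 0.955 = 820
Band 4: 1031 × 0.959 = 989
Band 5: 1199 × 0.958 + 1926 × 0.517 = 1149 + 996 = 2145
Net migration: Band 1 + 195 → 983
→ [983, 1140, 820, 989, 2145]
After projecting period 3:
Births: 820 × 0.505 = 414 ; 989 × 0.223 = 221 ⇒ total 635
Band 2: 983 × 0.965 = 949
Band 3: 1140 × 0.955 = 1089
Band 4: 820 × 0.959 = 786
Band 5: 989 × 0.958 + 2145 × 0.517 = 947 + 1109 = 2056
Net migration: Band 1 + 195 → 830
→ [830, 949, 1089, 786, 2056]

1089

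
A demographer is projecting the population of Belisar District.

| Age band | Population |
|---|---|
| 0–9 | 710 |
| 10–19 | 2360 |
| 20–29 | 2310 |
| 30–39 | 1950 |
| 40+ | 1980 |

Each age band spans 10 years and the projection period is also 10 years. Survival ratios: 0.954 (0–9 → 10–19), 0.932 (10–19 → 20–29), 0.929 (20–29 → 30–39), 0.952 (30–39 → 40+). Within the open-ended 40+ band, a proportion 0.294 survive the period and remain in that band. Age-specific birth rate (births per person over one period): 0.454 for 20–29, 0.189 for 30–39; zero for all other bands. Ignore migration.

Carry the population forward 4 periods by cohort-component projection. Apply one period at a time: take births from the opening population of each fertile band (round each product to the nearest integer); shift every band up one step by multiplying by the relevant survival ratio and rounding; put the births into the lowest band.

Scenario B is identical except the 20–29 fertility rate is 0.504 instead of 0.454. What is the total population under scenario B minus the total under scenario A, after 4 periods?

339

[period 1]
Births: 2310 × 0.454 = 1049  |  1950 × 0.189 = 369 ⇒ total 1418
10–19: 710 × 0.954 = 677
20–29: 2360 × 0.932 = 2200
30–39: 2310 × 0.929 = 2146
40+: 1950 × 0.952 + 1980 × 0.294 = 1856 + 582 = 2438
Population now: 0–9=1418, 10–19=677, 20–29=2200, 30–39=2146, 40+=2438
[period 2]
Births: 2200 × 0.454 = 999  |  2146 × 0.189 = 406 ⇒ total 1405
10–19: 1418 × 0.954 = 1353
20–29: 677 × 0.932 = 631
30–39: 2200 × 0.929 = 2044
40+: 2146 × 0.952 + 2438 × 0.294 = 2043 + 717 = 2760
Population now: 0–9=1405, 10–19=1353, 20–29=631, 30–39=2044, 40+=2760
[period 3]
Births: 631 × 0.454 = 286  |  2044 × 0.189 = 386 ⇒ total 672
10–19: 1405 × 0.954 = 1340
20–29: 1353 × 0.932 = 1261
30–39: 631 × 0.929 = 586
40+: 2044 × 0.952 + 2760 × 0.294 = 1946 + 811 = 2757
Population now: 0–9=672, 10–19=1340, 20–29=1261, 30–39=586, 40+=2757
[period 4]
Births: 1261 × 0.454 = 572  |  586 × 0.189 = 111 ⇒ total 683
10–19: 672 × 0.954 = 641
20–29: 1340 × 0.932 = 1249
30–39: 1261 × 0.929 = 1171
40+: 586 × 0.952 + 2757 × 0.294 = 558 + 811 = 1369
Population now: 0–9=683, 10–19=641, 20–29=1249, 30–39=1171, 40+=1369
Scenario A total after 4 periods: 5113
Scenario B projection —
[period 1]
Births: 2310 × 0.504 = 1164  |  1950 × 0.189 = 369 ⇒ total 1533
10–19: 710 × 0.954 = 677
20–29: 2360 × 0.932 = 2200
30–39: 2310 × 0.929 = 2146
40+: 1950 × 0.952 + 1980 × 0.294 = 1856 + 582 = 2438
Population now: 0–9=1533, 10–19=677, 20–29=2200, 30–39=2146, 40+=2438
[period 2]
Births: 2200 × 0.504 = 1109  |  2146 × 0.189 = 406 ⇒ total 1515
10–19: 1533 × 0.954 = 1462
20–29: 677 × 0.932 = 631
30–39: 2200 × 0.929 = 2044
40+: 2146 × 0.952 + 2438 × 0.294 = 2043 + 717 = 2760
Population now: 0–9=1515, 10–19=1462, 20–29=631, 30–39=2044, 40+=2760
[period 3]
Births: 631 × 0.504 = 318  |  2044 × 0.189 = 386 ⇒ total 704
10–19: 1515 × 0.954 = 1445
20–29: 1462 × 0.932 = 1363
30–39: 631 × 0.929 = 586
40+: 2044 × 0.952 + 2760 × 0.294 = 1946 + 811 = 2757
Population now: 0–9=704, 10–19=1445, 20–29=1363, 30–39=586, 40+=2757
[period 4]
Births: 1363 × 0.504 = 687  |  586 × 0.189 = 111 ⇒ total 798
10–19: 704 × 0.954 = 672
20–29: 1445 × 0.932 = 1347
30–39: 1363 × 0.929 = 1266
40+: 586 × 0.952 + 2757 × 0.294 = 558 + 811 = 1369
Population now: 0–9=798, 10–19=672, 20–29=1347, 30–39=1266, 40+=1369
Scenario B total after 4 periods: 5452
Difference B − A = 5452 − 5113 = 339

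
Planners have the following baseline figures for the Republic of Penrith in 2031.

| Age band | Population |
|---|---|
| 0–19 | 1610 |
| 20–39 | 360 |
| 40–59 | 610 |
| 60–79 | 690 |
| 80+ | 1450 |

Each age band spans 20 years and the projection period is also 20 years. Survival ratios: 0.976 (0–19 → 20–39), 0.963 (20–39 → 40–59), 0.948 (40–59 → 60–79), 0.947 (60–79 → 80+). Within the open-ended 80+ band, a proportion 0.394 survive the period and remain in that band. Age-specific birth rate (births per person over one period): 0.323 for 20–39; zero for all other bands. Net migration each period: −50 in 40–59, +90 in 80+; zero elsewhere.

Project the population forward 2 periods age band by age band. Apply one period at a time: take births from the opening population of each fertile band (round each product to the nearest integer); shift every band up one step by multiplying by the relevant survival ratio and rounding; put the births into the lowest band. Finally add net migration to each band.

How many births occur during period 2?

— Period 1 —
Births: 360 * 0.323 = 116
20–39: 1610 * 0.976 = 1571
40–59: 360 * 0.963 = 347
60–79: 610 * 0.948 = 578
80+: 690 * 0.947 + 1450 * 0.394 = 653 + 571 = 1224
Net migration: 40–59 − 50 → 297; 80+ + 90 → 1314
End of period: [116, 1571, 297, 578, 1314]
— Period 2 —
Births: 1571 * 0.323 = 507
20–39: 116 * 0.976 = 113
40–59: 1571 * 0.963 = 1513
60–79: 297 * 0.948 = 282
80+: 578 * 0.947 + 1314 * 0.394 = 547 + 518 = 1065
Net migration: 40–59 − 50 → 1463; 80+ + 90 → 1155
End of period: [507, 113, 1463, 282, 1155]

507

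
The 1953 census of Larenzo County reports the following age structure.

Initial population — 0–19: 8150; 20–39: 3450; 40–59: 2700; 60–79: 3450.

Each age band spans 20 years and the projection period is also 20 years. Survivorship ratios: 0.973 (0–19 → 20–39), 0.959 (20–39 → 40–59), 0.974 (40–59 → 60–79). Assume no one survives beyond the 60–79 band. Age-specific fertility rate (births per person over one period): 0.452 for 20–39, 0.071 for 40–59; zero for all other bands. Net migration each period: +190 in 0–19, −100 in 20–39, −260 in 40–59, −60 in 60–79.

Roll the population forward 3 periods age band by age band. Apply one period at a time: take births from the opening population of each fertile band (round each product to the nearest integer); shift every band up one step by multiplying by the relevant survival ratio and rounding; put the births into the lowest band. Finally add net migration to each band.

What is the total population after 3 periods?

13709

[period 1]
Births: 3450 × 0.452 = 1559 ; 2700 × 0.071 = 192 → total 1751
20–39: 8150 × 0.973 = 7930
40–59: 3450 × 0.959 = 3309
60–79: 2700 × 0.974 = 2630
Net migration: 0–19 + 190 → 1941; 20–39 − 100 → 7830; 40–59 − 260 → 3049; 60–79 − 60 → 2570
Population now: 0–19=1941, 20–39=7830, 40–59=3049, 60–79=2570
[period 2]
Births: 7830 × 0.452 = 3539 ; 3049 × 0.071 = 216 → total 3755
20–39: 1941 × 0.973 = 1889
40–59: 7830 × 0.959 = 7509
60–79: 3049 × 0.974 = 2970
Net migration: 0–19 + 190 → 3945; 20–39 − 100 → 1789; 40–59 − 260 → 7249; 60–79 − 60 → 2910
Population now: 0–19=3945, 20–39=1789, 40–59=7249, 60–79=2910
[period 3]
Births: 1789 × 0.452 = 809 ; 7249 × 0.071 = 515 → total 1324
20–39: 3945 × 0.973 = 3838
40–59: 1789 × 0.959 = 1716
60–79: 7249 × 0.974 = 7061
Net migration: 0–19 + 190 → 1514; 20–39 − 100 → 3738; 40–59 − 260 → 1456; 60–79 − 60 → 7001
Population now: 0–19=1514, 20–39=3738, 40–59=1456, 60–79=7001
Total after period 3: 1514 + 3738 + 1456 + 7001 = 13709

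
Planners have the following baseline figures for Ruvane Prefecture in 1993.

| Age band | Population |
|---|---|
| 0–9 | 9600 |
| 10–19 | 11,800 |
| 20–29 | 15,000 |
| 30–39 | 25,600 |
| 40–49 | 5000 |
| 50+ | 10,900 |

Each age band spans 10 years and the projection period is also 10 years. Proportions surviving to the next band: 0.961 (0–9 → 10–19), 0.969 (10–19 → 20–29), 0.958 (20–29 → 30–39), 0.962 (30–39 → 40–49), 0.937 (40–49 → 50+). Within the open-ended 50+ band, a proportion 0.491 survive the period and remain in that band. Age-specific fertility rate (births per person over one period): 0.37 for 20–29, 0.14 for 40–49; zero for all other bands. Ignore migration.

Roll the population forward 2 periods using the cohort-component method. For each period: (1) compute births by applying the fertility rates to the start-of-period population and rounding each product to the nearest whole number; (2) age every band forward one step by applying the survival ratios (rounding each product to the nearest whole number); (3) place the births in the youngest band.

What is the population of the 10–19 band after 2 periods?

(Groups numbered youngest = 1 to oldest = 6.)
Period 1.
Births: 15000 × 0.37 = 5550, 5000 × 0.14 = 700 — total 6250
Group 2: 9600 × 0.961 = 9226
Group 3: 11800 × 0.969 = 11434
Group 4: 15000 × 0.958 = 14370
Group 5: 25600 × 0.962 = 24627
Group 6: 5000 × 0.937 + 10900 × 0.491 = 4685 + 5352 = 10037
Population now: 0–9=6250, 10–19=9226, 20–29=11434, 30–39=14370, 40–49=24627, 50+=10037
Period 2.
Births: 11434 × 0.37 = 4231, 24627 × 0.14 = 3448 — total 7679
Group 2: 6250 × 0.961 = 6006
Group 3: 9226 × 0.969 = 8940
Group 4: 11434 × 0.958 = 10954
Group 5: 14370 × 0.962 = 13824
Group 6: 24627 × 0.937 + 10037 × 0.491 = 23075 + 4928 = 28003
Population now: 0–9=7679, 10–19=6006, 20–29=8940, 30–39=10954, 40–49=13824, 50+=28003

6006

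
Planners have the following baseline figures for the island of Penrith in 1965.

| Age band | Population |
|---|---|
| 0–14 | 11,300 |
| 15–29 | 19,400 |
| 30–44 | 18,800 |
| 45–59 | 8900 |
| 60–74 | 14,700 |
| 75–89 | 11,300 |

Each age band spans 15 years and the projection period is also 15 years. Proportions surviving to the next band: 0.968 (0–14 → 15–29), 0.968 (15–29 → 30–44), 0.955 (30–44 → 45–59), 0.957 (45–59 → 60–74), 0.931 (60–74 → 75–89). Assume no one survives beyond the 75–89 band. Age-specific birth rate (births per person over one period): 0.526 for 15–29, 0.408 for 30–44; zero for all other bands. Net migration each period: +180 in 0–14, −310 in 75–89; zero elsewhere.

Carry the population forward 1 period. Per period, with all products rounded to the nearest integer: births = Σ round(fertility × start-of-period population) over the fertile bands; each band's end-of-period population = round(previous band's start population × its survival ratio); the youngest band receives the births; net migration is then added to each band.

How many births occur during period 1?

Let band 1 be 0–14 through band 6 = 75–89.
— Period 1 —
Births: 19400 * 0.526 = 10204  |  18800 * 0.408 = 7670 — total 17874
Band 2: 11300 * 0.968 = 10938
Band 3: 19400 * 0.968 = 18779
Band 4: 18800 * 0.955 = 17954
Band 5: 8900 * 0.957 = 8517
Band 6: 14700 * 0.931 = 13686
Net migration: Band 1 + 180 → 18054; Band 6 − 310 → 13376
End of period: [18054, 10938, 18779, 17954, 8517, 13376]

17874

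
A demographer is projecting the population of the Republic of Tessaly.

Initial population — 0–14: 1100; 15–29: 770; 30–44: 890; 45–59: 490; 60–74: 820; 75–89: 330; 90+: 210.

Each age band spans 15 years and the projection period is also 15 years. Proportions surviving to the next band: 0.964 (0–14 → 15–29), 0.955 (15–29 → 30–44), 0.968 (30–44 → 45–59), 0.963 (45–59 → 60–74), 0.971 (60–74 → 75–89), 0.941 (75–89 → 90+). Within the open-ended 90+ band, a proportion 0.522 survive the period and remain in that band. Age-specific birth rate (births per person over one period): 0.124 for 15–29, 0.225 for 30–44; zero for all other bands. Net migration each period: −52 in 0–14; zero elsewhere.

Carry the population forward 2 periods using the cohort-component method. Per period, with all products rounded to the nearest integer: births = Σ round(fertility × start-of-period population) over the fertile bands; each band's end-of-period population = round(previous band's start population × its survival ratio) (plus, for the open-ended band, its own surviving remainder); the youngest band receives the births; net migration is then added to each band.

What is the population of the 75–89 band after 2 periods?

Let group 1 be 0–14 through group 7 = 90+.
[period 1]
Births: 770 × 0.124 = 95 ; 890 × 0.225 = 200 → 295
Group 2: 1100 × 0.964 = 1060
Group 3: 770 × 0.955 = 735
Group 4: 890 × 0.968 = 862
Group 5: 490 × 0.963 = 472
Group 6: 820 × 0.971 = 796
Group 7: 330 × 0.941 + 210 × 0.522 = 311 + 110 = 421
Net migration: Group 1 − 52 → 243
Giving 243 / 1060 / 735 / 862 / 472 / 796 / 421.
[period 2]
Births: 1060 × 0.124 = 131 ; 735 × 0.225 = 165 → 296
Group 2: 243 × 0.964 = 234
Group 3: 1060 × 0.955 = 1012
Group 4: 735 × 0.968 = 711
Group 5: 862 × 0.963 = 830
Group 6: 472 × 0.971 = 458
Group 7: 796 × 0.941 + 421 × 0.522 = 749 + 220 = 969
Net migration: Group 1 − 52 → 244
Giving 244 / 234 / 1012 / 711 / 830 / 458 / 969.

458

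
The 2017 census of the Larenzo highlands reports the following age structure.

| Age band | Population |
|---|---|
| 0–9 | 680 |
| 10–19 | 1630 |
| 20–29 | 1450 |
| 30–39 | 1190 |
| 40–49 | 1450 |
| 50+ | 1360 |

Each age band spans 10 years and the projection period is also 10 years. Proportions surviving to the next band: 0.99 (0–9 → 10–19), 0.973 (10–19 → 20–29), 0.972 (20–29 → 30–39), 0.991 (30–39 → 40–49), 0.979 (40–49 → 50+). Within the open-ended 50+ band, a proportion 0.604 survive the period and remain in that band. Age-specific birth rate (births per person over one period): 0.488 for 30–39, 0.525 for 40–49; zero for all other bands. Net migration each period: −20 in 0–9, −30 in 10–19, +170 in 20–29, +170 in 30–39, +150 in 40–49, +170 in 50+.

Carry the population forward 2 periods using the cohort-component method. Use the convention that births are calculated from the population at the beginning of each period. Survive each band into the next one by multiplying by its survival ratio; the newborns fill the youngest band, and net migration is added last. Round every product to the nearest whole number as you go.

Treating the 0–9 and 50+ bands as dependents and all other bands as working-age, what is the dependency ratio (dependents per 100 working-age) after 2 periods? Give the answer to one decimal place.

[period 1]
Births: 1190 * 0.488 = 581, 1450 * 0.525 = 761 — total 1342
10–19: 680 * 0.99 = 673
20–29: 1630 * 0.973 = 1586
30–39: 1450 * 0.972 = 1409
40–49: 1190 * 0.991 = 1179
50+: 1450 * 0.979 + 1360 * 0.604 = 1420 + 821 = 2241
Net migration: 0–9 − 20 → 1322; 10–19 − 30 → 643; 20–29 + 170 → 1756; 30–39 + 170 → 1579; 40–49 + 150 → 1329; 50+ + 170 → 2411
Population now: 0–9=1322, 10–19=643, 20–29=1756, 30–39=1579, 40–49=1329, 50+=2411
[period 2]
Births: 1579 * 0.488 = 771, 1329 * 0.525 = 698 — total 1469
10–19: 1322 * 0.99 = 1309
20–29: 643 * 0.973 = 626
30–39: 1756 * 0.972 = 1707
40–49: 1579 * 0.991 = 1565
50+: 1329 * 0.979 + 2411 * 0.604 = 1301 + 1456 = 2757
Net migration: 0–9 − 20 → 1449; 10–19 − 30 → 1279; 20–29 + 170 → 796; 30–39 + 170 → 1877; 40–49 + 150 → 1715; 50+ + 170 → 2927
Population now: 0–9=1449, 10–19=1279, 20–29=796, 30–39=1877, 40–49=1715, 50+=2927
Dependents (band 0–9 + band 50+) = 1449 + 2927 = 4376; working-age = 5667; ratio = 4376/5667 × 100 = 77.2

77.2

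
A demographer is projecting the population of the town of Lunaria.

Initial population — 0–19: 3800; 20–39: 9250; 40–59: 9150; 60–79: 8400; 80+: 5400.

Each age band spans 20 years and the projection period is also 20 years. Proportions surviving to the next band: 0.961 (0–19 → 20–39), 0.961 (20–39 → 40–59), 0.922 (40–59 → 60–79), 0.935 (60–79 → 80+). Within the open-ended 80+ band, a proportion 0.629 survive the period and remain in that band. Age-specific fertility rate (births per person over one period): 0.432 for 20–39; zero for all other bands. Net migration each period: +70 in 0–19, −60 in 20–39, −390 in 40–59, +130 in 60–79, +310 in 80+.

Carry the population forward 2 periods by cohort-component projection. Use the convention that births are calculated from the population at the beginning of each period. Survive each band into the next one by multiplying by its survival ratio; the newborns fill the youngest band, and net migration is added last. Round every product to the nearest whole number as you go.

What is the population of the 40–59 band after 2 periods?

— Period 1 —
Births: 9250 * 0.432 = 3996
20–39: 3800 * 0.961 = 3652
40–59: 9250 * 0.961 = 8889
60–79: 9150 * 0.922 = 8436
80+: 8400 * 0.935 + 5400 * 0.629 = 7854 + 3397 = 11251
Net migration: 0–19 + 70 → 4066; 20–39 − 60 → 3592; 40–59 − 390 → 8499; 60–79 + 130 → 8566; 80+ + 310 → 11561
Population now: 0–19=4066, 20–39=3592, 40–59=8499, 60–79=8566, 80+=11561
— Period 2 —
Births: 3592 * 0.432 = 1552
20–39: 4066 * 0.961 = 3907
40–59: 3592 * 0.961 = 3452
60–79: 8499 * 0.922 = 7836
80+: 8566 * 0.935 + 11561 * 0.629 = 8009 + 7272 = 15281
Net migration: 0–19 + 70 → 1622; 20–39 − 60 → 3847; 40–59 − 390 → 3062; 60–79 + 130 → 7966; 80+ + 310 → 15591
Population now: 0–19=1622, 20–39=3847, 40–59=3062, 60–79=7966, 80+=15591

3062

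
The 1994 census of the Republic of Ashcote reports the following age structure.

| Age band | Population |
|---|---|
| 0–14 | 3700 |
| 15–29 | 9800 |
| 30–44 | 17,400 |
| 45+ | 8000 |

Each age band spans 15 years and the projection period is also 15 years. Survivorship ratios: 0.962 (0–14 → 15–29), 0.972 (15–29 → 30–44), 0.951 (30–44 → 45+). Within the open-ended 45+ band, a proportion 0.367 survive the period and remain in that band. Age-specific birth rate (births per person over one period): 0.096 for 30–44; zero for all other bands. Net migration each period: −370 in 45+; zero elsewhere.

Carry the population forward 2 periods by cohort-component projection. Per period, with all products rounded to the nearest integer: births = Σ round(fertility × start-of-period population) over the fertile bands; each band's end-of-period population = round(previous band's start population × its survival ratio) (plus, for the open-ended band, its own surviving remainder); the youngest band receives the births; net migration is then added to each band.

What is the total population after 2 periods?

[period 1]
Births: 17400 × 0.096 = 1670
15–29: 3700 × 0.962 = 3559
30–44: 9800 × 0.972 = 9526
45+: 17400 × 0.951 + 8000 × 0.367 = 16547 + 2936 = 19483
Net migration: 45+ − 370 → 19113
→ [1670, 3559, 9526, 19113]
[period 2]
Births: 9526 × 0.096 = 914
15–29: 1670 × 0.962 = 1607
30–44: 3559 × 0.972 = 3459
45+: 9526 × 0.951 + 19113 × 0.367 = 9059 + 7014 = 16073
Net migration: 45+ − 370 → 15703
→ [914, 1607, 3459, 15703]
Total after period 2: 914 + 1607 + 3459 + 15703 = 21683

21683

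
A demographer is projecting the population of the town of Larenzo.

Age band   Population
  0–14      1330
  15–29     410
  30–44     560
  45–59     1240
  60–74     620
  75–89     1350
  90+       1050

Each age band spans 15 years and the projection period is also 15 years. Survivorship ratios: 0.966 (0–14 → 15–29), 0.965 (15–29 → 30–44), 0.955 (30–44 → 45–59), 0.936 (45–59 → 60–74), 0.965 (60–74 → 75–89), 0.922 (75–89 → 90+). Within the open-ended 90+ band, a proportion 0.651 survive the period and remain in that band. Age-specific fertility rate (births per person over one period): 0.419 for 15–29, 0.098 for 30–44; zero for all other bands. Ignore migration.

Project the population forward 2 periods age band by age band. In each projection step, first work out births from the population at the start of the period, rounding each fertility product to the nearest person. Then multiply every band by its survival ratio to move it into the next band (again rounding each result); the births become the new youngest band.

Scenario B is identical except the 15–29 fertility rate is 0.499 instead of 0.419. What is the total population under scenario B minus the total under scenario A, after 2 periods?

135

Let group 1 be 0–14 through group 7 = 90+.
— Period 1 —
Births: 410 * 0.419 = 172 ; 560 * 0.098 = 55 → 227
Group 2: 1330 * 0.966 = 1285
Group 3: 410 * 0.965 = 396
Group 4: 560 * 0.955 = 535
Group 5: 1240 * 0.936 = 1161
Group 6: 620 * 0.965 = 598
Group 7: 1350 * 0.922 + 1050 * 0.651 = 1245 + 684 = 1929
→ [227, 1285, 396, 535, 1161, 598, 1929]
— Period 2 —
Births: 1285 * 0.419 = 538 ; 396 * 0.098 = 39 → 577
Group 2: 227 * 0.966 = 219
Group 3: 1285 * 0.965 = 1240
Group 4: 396 * 0.955 = 378
Group 5: 535 * 0.936 = 501
Group 6: 1161 * 0.965 = 1120
Group 7: 598 * 0.922 + 1929 * 0.651 = 551 + 1256 = 1807
→ [577, 219, 1240, 378, 501, 1120, 1807]
Scenario A total after 2 periods: 5842
Scenario B projection —
— Period 1 —
Births: 410 * 0.499 = 205 ; 560 * 0.098 = 55 → 260
Group 2: 1330 * 0.966 = 1285
Group 3: 410 * 0.965 = 396
Group 4: 560 * 0.955 = 535
Group 5: 1240 * 0.936 = 1161
Group 6: 620 * 0.965 = 598
Group 7: 1350 * 0.922 + 1050 * 0.651 = 1245 + 684 = 1929
→ [260, 1285, 396, 535, 1161, 598, 1929]
— Period 2 —
Births: 1285 * 0.499 = 641 ; 396 * 0.098 = 39 → 680
Group 2: 260 * 0.966 = 251
Group 3: 1285 * 0.965 = 1240
Group 4: 396 * 0.955 = 378
Group 5: 535 * 0.936 = 501
Group 6: 1161 * 0.965 = 1120
Group 7: 598 * 0.922 + 1929 * 0.651 = 551 + 1256 = 1807
→ [680, 251, 1240, 378, 501, 1120, 1807]
Scenario B total after 2 periods: 5977
Difference B − A = 5977 − 5842 = 135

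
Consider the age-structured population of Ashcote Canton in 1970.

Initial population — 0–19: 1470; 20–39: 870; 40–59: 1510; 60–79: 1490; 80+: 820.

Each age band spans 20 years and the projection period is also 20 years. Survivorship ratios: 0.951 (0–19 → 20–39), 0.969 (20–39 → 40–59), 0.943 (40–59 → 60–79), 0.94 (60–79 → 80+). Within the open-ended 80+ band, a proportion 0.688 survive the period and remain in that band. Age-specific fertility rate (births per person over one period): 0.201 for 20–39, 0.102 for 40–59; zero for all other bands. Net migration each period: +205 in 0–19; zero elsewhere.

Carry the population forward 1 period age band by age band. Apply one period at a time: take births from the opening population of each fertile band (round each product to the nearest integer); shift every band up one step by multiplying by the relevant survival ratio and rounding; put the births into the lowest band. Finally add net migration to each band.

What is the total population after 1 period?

Period 1.
Births: 870 × 0.201 = 175 ; 1510 × 0.102 = 154 → 329
20–39: 1470 × 0.951 = 1398
40–59: 870 × 0.969 = 843
60–79: 1510 × 0.943 = 1424
80+: 1490 × 0.94 + 820 × 0.688 = 1401 + 564 = 1965
Net migration: 0–19 + 205 → 534
→ [534, 1398, 843, 1424, 1965]
Total after period 1: 534 + 1398 + 843 + 1424 + 1965 = 6164

6164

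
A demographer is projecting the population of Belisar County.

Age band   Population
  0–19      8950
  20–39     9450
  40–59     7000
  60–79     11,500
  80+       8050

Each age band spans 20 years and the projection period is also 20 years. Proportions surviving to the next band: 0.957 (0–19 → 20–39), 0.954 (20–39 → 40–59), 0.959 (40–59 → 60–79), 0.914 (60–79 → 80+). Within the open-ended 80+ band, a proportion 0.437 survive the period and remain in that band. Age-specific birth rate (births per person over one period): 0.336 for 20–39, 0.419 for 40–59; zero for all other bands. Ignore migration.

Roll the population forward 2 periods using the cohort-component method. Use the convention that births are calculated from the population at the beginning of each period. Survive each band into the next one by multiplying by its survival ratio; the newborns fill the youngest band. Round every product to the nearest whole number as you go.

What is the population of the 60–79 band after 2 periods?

[period 1]
Births: 9450 * 0.336 = 3175  |  7000 * 0.419 = 2933 — total 6108
20–39: 8950 * 0.957 = 8565
40–59: 9450 * 0.954 = 9015
60–79: 7000 * 0.959 = 6713
80+: 11500 * 0.914 + 8050 * 0.437 = 10511 + 3518 = 14029
Population now: 0–19=6108, 20–39=8565, 40–59=9015, 60–79=6713, 80+=14029
[period 2]
Births: 8565 * 0.336 = 2878  |  9015 * 0.419 = 3777 — total 6655
20–39: 6108 * 0.957 = 5845
40–59: 8565 * 0.954 = 8171
60–79: 9015 * 0.959 = 8645
80+: 6713 * 0.914 + 14029 * 0.437 = 6136 + 6131 = 12267
Population now: 0–19=6655, 20–39=5845, 40–59=8171, 60–79=8645, 80+=12267

8645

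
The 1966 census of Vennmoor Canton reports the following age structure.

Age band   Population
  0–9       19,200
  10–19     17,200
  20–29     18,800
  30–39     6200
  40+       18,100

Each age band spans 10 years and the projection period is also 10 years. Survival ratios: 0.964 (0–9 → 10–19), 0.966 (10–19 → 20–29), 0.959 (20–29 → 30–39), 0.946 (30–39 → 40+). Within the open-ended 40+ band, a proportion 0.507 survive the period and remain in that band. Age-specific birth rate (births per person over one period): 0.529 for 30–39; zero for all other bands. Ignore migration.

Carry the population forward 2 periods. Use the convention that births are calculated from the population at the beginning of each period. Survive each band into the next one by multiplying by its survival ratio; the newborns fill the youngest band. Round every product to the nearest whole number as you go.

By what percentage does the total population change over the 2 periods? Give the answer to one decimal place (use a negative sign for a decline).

-10.4

[period 1]
Births: 6200 * 0.529 = 3280
10–19: 19200 * 0.964 = 18509
20–29: 17200 * 0.966 = 16615
30–39: 18800 * 0.959 = 18029
40+: 6200 * 0.946 + 18100 * 0.507 = 5865 + 9177 = 15042
→ [3280, 18509, 16615, 18029, 15042]
[period 2]
Births: 18029 * 0.529 = 9537
10–19: 3280 * 0.964 = 3162
20–29: 18509 * 0.966 = 17880
30–39: 16615 * 0.959 = 15934
40+: 18029 * 0.946 + 15042 * 0.507 = 17055 + 7626 = 24681
→ [9537, 3162, 17880, 15934, 24681]
Total: 79500 → 71194; change = -8306; percentage change = -10.4%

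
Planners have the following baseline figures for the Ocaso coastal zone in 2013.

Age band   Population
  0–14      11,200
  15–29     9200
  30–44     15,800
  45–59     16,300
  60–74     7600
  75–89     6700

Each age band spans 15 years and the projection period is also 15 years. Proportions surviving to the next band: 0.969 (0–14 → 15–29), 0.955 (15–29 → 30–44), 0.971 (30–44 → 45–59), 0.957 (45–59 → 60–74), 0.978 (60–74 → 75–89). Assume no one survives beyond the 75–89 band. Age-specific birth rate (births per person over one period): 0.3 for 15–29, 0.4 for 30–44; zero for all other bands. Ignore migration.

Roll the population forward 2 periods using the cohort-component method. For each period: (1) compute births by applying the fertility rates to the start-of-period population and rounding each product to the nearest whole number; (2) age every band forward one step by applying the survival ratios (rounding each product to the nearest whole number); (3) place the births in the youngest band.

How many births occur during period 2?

Call the bands 1 to 6, youngest first.
Period 1:
Births: 9200 × 0.3 = 2760  |  15800 × 0.4 = 6320 ⇒ total 9080
Band 2: 11200 × 0.969 = 10853
Band 3: 9200 × 0.955 = 8786
Band 4: 15800 × 0.971 = 15342
Band 5: 16300 × 0.957 = 15599
Band 6: 7600 × 0.978 = 7433
Population now: 0–14=9080, 15–29=10853, 30–44=8786, 45–59=15342, 60–74=15599, 75–89=7433
Period 2:
Births: 10853 × 0.3 = 3256  |  8786 × 0.4 = 3514 ⇒ total 6770
Band 2: 9080 × 0.969 = 8799
Band 3: 10853 × 0.955 = 10365
Band 4: 8786 × 0.971 = 8531
Band 5: 15342 × 0.957 = 14682
Band 6: 15599 × 0.978 = 15256
Population now: 0–14=6770, 15–29=8799, 30–44=10365, 45–59=8531, 60–74=14682, 75–89=15256

6770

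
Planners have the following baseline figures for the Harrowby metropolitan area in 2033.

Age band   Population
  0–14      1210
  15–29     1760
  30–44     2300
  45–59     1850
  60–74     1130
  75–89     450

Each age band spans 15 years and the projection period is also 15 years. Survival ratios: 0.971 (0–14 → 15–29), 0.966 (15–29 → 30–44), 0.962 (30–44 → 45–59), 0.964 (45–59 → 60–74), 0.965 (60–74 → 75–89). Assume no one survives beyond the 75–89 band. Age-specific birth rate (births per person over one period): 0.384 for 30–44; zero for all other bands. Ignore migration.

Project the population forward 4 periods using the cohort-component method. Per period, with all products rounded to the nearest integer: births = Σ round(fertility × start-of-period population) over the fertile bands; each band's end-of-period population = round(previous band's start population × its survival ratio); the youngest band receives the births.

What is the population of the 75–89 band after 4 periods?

1521

Call the bands 1 to 6, youngest first.
[period 1]
Births: 2300 × 0.384 = 883
Band 2: 1210 × 0.971 = 1175
Band 3: 1760 × 0.966 = 1700
Band 4: 2300 × 0.962 = 2213
Band 5: 1850 × 0.964 = 1783
Band 6: 1130 × 0.965 = 1090
→ [883, 1175, 1700, 2213, 1783, 1090]
[period 2]
Births: 1700 × 0.384 = 653
Band 2: 883 × 0.971 = 857
Band 3: 1175 × 0.966 = 1135
Band 4: 1700 × 0.962 = 1635
Band 5: 2213 × 0.964 = 2133
Band 6: 1783 × 0.965 = 1721
→ [653, 857, 1135, 1635, 2133, 1721]
[period 3]
Births: 1135 × 0.384 = 436
Band 2: 653 × 0.971 = 634
Band 3: 857 × 0.966 = 828
Band 4: 1135 × 0.962 = 1092
Band 5: 1635 × 0.964 = 1576
Band 6: 2133 × 0.965 = 2058
→ [436, 634, 828, 1092, 1576, 2058]
[period 4]
Births: 828 × 0.384 = 318
Band 2: 436 × 0.971 = 423
Band 3: 634 × 0.966 = 612
Band 4: 828 × 0.962 = 797
Band 5: 1092 × 0.964 = 1053
Band 6: 1576 × 0.965 = 1521
→ [318, 423, 612, 797, 1053, 1521]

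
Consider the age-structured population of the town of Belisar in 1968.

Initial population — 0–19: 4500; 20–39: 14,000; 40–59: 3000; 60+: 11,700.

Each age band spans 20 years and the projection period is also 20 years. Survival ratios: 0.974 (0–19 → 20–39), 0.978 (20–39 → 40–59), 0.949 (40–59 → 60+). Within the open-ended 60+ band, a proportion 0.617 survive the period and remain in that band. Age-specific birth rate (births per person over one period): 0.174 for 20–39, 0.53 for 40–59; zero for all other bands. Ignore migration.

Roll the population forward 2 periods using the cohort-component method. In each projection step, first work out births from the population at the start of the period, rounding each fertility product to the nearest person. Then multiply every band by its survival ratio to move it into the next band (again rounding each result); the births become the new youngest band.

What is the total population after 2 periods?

After projecting period 1:
Births: 14000 × 0.174 = 2436, 3000 × 0.53 = 1590 → total 4026
20–39: 4500 × 0.974 = 4383
40–59: 14000 × 0.978 = 13692
60+: 3000 × 0.949 + 11700 × 0.617 = 2847 + 7219 = 10066
Giving 4026 / 4383 / 13692 / 10066.
After projecting period 2:
Births: 4383 × 0.174 = 763, 13692 × 0.53 = 7257 → total 8020
20–39: 4026 × 0.974 = 3921
40–59: 4383 × 0.978 = 4287
60+: 13692 × 0.949 + 10066 × 0.617 = 12994 + 6211 = 19205
Giving 8020 / 3921 / 4287 / 19205.
Total after period 2: 8020 + 3921 + 4287 + 19205 = 35433

35433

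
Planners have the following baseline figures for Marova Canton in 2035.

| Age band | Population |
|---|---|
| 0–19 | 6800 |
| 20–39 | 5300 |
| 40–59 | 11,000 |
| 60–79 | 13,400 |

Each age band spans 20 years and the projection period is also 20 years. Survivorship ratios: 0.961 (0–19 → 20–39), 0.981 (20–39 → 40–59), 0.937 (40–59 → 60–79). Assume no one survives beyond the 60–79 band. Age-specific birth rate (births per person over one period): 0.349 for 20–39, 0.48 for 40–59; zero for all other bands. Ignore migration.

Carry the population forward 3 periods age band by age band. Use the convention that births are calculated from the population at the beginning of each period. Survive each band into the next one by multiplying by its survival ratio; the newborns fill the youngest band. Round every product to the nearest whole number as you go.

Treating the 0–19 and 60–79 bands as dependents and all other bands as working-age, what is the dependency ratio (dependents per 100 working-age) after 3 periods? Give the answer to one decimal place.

101.4

Call the bands 1 to 4, youngest first.
— Period 1 —
Births: 5300 * 0.349 = 1850, 11000 * 0.48 = 5280 → total 7130
Band 2: 6800 * 0.961 = 6535
Band 3: 5300 * 0.981 = 5199
Band 4: 11000 * 0.937 = 10307
→ [7130, 6535, 5199, 10307]
— Period 2 —
Births: 6535 * 0.349 = 2281, 5199 * 0.48 = 2496 → total 4777
Band 2: 7130 * 0.961 = 6852
Band 3: 6535 * 0.981 = 6411
Band 4: 5199 * 0.937 = 4871
→ [4777, 6852, 6411, 4871]
— Period 3 —
Births: 6852 * 0.349 = 2391, 6411 * 0.48 = 3077 → total 5468
Band 2: 4777 * 0.961 = 4591
Band 3: 6852 * 0.981 = 6722
Band 4: 6411 * 0.937 = 6007
→ [5468, 4591, 6722, 6007]
Dependents (band 0–19 + band 60–79) = 5468 + 6007 = 11475; working-age = 11313; ratio = 11475/11313 × 100 = 101.4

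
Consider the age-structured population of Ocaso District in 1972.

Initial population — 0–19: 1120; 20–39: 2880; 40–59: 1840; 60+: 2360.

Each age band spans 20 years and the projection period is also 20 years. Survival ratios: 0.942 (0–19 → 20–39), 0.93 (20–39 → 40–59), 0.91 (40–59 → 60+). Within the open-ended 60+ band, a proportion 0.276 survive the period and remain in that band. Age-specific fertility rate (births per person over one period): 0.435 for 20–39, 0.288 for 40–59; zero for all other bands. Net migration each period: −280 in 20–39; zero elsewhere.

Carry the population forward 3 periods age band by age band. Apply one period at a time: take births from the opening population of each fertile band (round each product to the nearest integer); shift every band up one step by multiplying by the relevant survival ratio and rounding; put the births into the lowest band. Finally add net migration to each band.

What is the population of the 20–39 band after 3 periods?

Call the groups 1 to 4, youngest first.
Period 1.
Births: 2880 × 0.435 = 1253, 1840 × 0.288 = 530 ⇒ total 1783
Group 2: 1120 × 0.942 = 1055
Group 3: 2880 × 0.93 = 2678
Group 4: 1840 × 0.91 + 2360 × 0.276 = 1674 + 651 = 2325
Net migration: Group 2 − 280 → 775
End of period: [1783, 775, 2678, 2325]
Period 2.
Births: 775 × 0.435 = 337, 2678 × 0.288 = 771 ⇒ total 1108
Group 2: 1783 × 0.942 = 1680
Group 3: 775 × 0.93 = 721
Group 4: 2678 × 0.91 + 2325 × 0.276 = 2437 + 642 = 3079
Net migration: Group 2 − 280 → 1400
End of period: [1108, 1400, 721, 3079]
Period 3.
Births: 1400 × 0.435 = 609, 721 × 0.288 = 208 ⇒ total 817
Group 2: 1108 × 0.942 = 1044
Group 3: 1400 × 0.93 = 1302
Group 4: 721 × 0.91 + 3079 × 0.276 = 656 + 850 = 1506
Net migration: Group 2 − 280 → 764
End of period: [817, 764, 1302, 1506]

764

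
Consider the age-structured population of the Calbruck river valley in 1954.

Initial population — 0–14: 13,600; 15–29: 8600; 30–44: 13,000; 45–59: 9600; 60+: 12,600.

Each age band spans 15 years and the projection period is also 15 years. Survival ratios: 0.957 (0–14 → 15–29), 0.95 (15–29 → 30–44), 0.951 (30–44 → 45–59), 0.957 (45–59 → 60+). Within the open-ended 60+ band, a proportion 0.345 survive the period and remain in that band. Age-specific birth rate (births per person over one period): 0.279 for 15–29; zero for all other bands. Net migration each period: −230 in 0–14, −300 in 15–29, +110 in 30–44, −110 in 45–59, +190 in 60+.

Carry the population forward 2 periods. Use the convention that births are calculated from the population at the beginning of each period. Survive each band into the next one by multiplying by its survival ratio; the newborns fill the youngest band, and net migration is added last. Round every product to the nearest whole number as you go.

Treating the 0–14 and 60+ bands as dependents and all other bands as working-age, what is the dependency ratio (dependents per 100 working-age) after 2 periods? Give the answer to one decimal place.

91.9

Let band 1 be 0–14 through band 5 = 60+.
After projecting period 1:
Births: 8600 × 0.279 = 2399
Band 2: 13600 × 0.957 = 13015
Band 3: 8600 × 0.95 = 8170
Band 4: 13000 × 0.951 = 12363
Band 5: 9600 × 0.957 + 12600 × 0.345 = 9187 + 4347 = 13534
Net migration: Band 1 − 230 → 2169; Band 2 − 300 → 12715; Band 3 + 110 → 8280; Band 4 − 110 → 12253; Band 5 + 190 → 13724
Giving 2169 / 12715 / 8280 / 12253 / 13724.
After projecting period 2:
Births: 12715 × 0.279 = 3547
Band 2: 2169 × 0.957 = 2076
Band 3: 12715 × 0.95 = 12079
Band 4: 8280 × 0.951 = 7874
Band 5: 12253 × 0.957 + 13724 × 0.345 = 11726 + 4735 = 16461
Net migration: Band 1 − 230 → 3317; Band 2 − 300 → 1776; Band 3 + 110 → 12189; Band 4 − 110 → 7764; Band 5 + 190 → 16651
Giving 3317 / 1776 / 12189 / 7764 / 16651.
Dependents (band 0–14 + band 60+) = 3317 + 16651 = 19968; working-age = 21729; ratio = 19968/21729 × 100 = 91.9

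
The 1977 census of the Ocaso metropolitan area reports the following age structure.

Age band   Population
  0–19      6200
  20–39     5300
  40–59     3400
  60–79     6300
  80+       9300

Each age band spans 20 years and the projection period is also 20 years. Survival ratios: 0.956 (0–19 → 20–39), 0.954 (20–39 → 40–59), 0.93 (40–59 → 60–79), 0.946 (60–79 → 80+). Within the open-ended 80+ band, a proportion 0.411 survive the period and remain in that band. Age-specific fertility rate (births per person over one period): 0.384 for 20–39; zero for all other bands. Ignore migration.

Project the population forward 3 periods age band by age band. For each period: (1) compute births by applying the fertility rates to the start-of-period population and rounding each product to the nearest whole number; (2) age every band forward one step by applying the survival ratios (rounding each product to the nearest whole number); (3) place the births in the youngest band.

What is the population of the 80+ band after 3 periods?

7330

Call the bands 1 to 5, youngest first.
Period 1:
Births: 5300 × 0.384 = 2035
Band 2: 6200 × 0.956 = 5927
Band 3: 5300 × 0.954 = 5056
Band 4: 3400 × 0.93 = 3162
Band 5: 6300 × 0.946 + 9300 × 0.411 = 5960 + 3822 = 9782
Population now: 0–19=2035, 20–39=5927, 40–59=5056, 60–79=3162, 80+=9782
Period 2:
Births: 5927 × 0.384 = 2276
Band 2: 2035 × 0.956 = 1945
Band 3: 5927 × 0.954 = 5654
Band 4: 5056 × 0.93 = 4702
Band 5: 3162 × 0.946 + 9782 × 0.411 = 2991 + 4020 = 7011
Population now: 0–19=2276, 20–39=1945, 40–59=5654, 60–79=4702, 80+=7011
Period 3:
Births: 1945 × 0.384 = 747
Band 2: 2276 × 0.956 = 2176
Band 3: 1945 × 0.954 = 1856
Band 4: 5654 × 0.93 = 5258
Band 5: 4702 × 0.946 + 7011 × 0.411 = 4448 + 2882 = 7330
Population now: 0–19=747, 20–39=2176, 40–59=1856, 60–79=5258, 80+=7330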